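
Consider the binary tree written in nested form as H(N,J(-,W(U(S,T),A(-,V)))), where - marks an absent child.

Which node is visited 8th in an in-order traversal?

A

In-order visits the left subtree, then the node, then the right subtree.
At H: go left to N.
  N is a leaf — visit N.
Visit H.
At H: go right to J.
  At J: no left child.
  Visit J.
  At J: go right to W.
    At W: go left to U.
      At U: go left to S.
        S is a leaf — visit S.
      Visit U.
      At U: go right to T.
        T is a leaf — visit T.
    Visit W.
    At W: go right to A.
      At A: no left child.
      Visit A.
      At A: go right to V.
        V is a leaf — visit V.
Full in-order sequence: N, H, J, S, U, T, W, A, V.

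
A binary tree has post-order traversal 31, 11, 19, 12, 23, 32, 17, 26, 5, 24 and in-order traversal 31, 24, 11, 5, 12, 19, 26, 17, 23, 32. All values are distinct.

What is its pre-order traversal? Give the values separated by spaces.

24 31 5 11 26 12 19 17 32 23

The last element of post-order is the root; it splits in-order into left and right subtrees.
Root 24: left subtree has 1 node {31}, right has 8 {11, 5, 12, 19, 26, 17, 23, 32}.
  Root 5: left subtree has 1 node {11}, right has 6 {12, 19, 26, 17, 23, 32}.
    Root 26: left subtree has 2 nodes {12, 19}, right has 3 {17, 23, 32}.
      Root 12: left subtree has 0 nodes { }, right has 1 {19}.
      Root 17: left subtree has 0 nodes { }, right has 2 {23, 32}.
        Root 32: left subtree has 1 node {23}, right has 0 { }.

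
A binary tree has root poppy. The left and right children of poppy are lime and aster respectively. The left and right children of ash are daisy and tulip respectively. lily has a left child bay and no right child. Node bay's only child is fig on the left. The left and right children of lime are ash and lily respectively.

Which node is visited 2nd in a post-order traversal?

tulip

Post-order visits the left subtree, then the right subtree, then the node.
At poppy: go left to lime.
  At lime: go left to ash.
    At ash: go left to daisy.
      daisy is a leaf — visit daisy.
    At ash: go right to tulip.
      tulip is a leaf — visit tulip.
    Visit ash.
  At lime: go right to lily.
    At lily: go left to bay.
      At bay: go left to fig.
        fig is a leaf — visit fig.
      At bay: no right child.
      Visit bay.
    At lily: no right child.
    Visit lily.
  Visit lime.
At poppy: go right to aster.
  aster is a leaf — visit aster.
Visit poppy.
Full post-order sequence: daisy, tulip, ash, fig, bay, lily, lime, aster, poppy.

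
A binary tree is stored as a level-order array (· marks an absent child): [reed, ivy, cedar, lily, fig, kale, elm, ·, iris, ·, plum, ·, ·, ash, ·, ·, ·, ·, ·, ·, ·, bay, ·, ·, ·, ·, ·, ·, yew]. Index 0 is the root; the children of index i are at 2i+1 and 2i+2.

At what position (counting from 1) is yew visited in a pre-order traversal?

Pre-order visits the node, then its left subtree, then its right subtree.
Visit reed.
At reed: go left to ivy.
  Visit ivy.
  At ivy: go left to lily.
    Visit lily.
    At lily: no left child.
    At lily: go right to iris.
      iris is a leaf — visit iris.
  At ivy: go right to fig.
    Visit fig.
    At fig: no left child.
    At fig: go right to plum.
      Visit plum.
      At plum: go left to bay.
        bay is a leaf — visit bay.
      At plum: no right child.
At reed: go right to cedar.
  Visit cedar.
  At cedar: go left to kale.
    kale is a leaf — visit kale.
  At cedar: go right to elm.
    Visit elm.
    At elm: go left to ash.
      Visit ash.
      At ash: no left child.
      At ash: go right to yew.
        yew is a leaf — visit yew.
    At elm: no right child.
Full pre-order sequence: reed, ivy, lily, iris, fig, plum, bay, cedar, kale, elm, ash, yew.

12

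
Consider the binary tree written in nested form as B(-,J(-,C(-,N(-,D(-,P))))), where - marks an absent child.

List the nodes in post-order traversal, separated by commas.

P, D, N, C, J, B

Post-order visits the left subtree, then the right subtree, then the node.
At B: no left child.
At B: go right to J.
  At J: no left child.
  At J: go right to C.
    At C: no left child.
    At C: go right to N.
      At N: no left child.
      At N: go right to D.
        At D: no left child.
        At D: go right to P.
          P is a leaf — visit P.
        Visit D.
      Visit N.
    Visit C.
  Visit J.
Visit B.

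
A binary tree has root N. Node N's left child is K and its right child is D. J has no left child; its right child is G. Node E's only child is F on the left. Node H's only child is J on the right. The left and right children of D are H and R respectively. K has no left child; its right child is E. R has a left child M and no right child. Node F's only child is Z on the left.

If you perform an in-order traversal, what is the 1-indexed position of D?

9

In-order visits the left subtree, then the node, then the right subtree.
At N: go left to K.
  At K: no left child.
  Visit K.
  At K: go right to E.
    At E: go left to F.
      At F: go left to Z.
        Z is a leaf — visit Z.
      Visit F.
      At F: no right child.
    Visit E.
    At E: no right child.
Visit N.
At N: go right to D.
  At D: go left to H.
    At H: no left child.
    Visit H.
    At H: go right to J.
      At J: no left child.
      Visit J.
      At J: go right to G.
        G is a leaf — visit G.
  Visit D.
  At D: go right to R.
    At R: go left to M.
      M is a leaf — visit M.
    Visit R.
    At R: no right child.
Full in-order sequence: K, Z, F, E, N, H, J, G, D, M, R.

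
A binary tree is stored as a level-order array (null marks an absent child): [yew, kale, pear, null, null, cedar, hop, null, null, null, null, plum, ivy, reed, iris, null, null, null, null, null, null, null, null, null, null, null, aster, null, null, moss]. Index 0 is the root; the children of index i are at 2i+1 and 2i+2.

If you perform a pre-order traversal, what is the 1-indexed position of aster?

Pre-order visits the node, then its left subtree, then its right subtree.
Visit yew.
At yew: go left to kale.
  kale is a leaf — visit kale.
At yew: go right to pear.
  Visit pear.
  At pear: go left to cedar.
    Visit cedar.
    At cedar: go left to plum.
      plum is a leaf — visit plum.
    At cedar: go right to ivy.
      Visit ivy.
      At ivy: no left child.
      At ivy: go right to aster.
        aster is a leaf — visit aster.
  At pear: go right to hop.
    Visit hop.
    At hop: go left to reed.
      reed is a leaf — visit reed.
    At hop: go right to iris.
      Visit iris.
      At iris: go left to moss.
        moss is a leaf — visit moss.
      At iris: no right child.
Full pre-order sequence: yew, kale, pear, cedar, plum, ivy, aster, hop, reed, iris, moss.

7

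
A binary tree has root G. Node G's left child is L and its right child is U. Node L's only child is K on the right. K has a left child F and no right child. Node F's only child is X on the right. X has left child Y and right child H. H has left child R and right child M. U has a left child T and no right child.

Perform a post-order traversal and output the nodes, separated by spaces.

Post-order visits the left subtree, then the right subtree, then the node.
At G: go left to L.
  At L: no left child.
  At L: go right to K.
    At K: go left to F.
      At F: no left child.
      At F: go right to X.
        At X: go left to Y.
          Y is a leaf — visit Y.
        At X: go right to H.
          At H: go left to R.
            R is a leaf — visit R.
          At H: go right to M.
            M is a leaf — visit M.
          Visit H.
        Visit X.
      Visit F.
    At K: no right child.
    Visit K.
  Visit L.
At G: go right to U.
  At U: go left to T.
    T is a leaf — visit T.
  At U: no right child.
  Visit U.
Visit G.

Y R M H X F K L T U G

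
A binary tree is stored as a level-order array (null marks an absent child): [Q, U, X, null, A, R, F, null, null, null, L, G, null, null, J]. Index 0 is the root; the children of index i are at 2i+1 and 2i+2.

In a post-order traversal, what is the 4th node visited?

G

Post-order visits the left subtree, then the right subtree, then the node.
At Q: go left to U.
  At U: no left child.
  At U: go right to A.
    At A: no left child.
    At A: go right to L.
      L is a leaf — visit L.
    Visit A.
  Visit U.
At Q: go right to X.
  At X: go left to R.
    At R: go left to G.
      G is a leaf — visit G.
    At R: no right child.
    Visit R.
  At X: go right to F.
    At F: no left child.
    At F: go right to J.
      J is a leaf — visit J.
    Visit F.
  Visit X.
Visit Q.
Full post-order sequence: L, A, U, G, R, J, F, X, Q.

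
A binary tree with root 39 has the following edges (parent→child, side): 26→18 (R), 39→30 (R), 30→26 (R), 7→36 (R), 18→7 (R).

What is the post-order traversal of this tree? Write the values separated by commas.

36, 7, 18, 26, 30, 39

Post-order visits the left subtree, then the right subtree, then the node.
At 39: no left child.
At 39: go right to 30.
  At 30: no left child.
  At 30: go right to 26.
    At 26: no left child.
    At 26: go right to 18.
      At 18: no left child.
      At 18: go right to 7.
        At 7: no left child.
        At 7: go right to 36.
          36 is a leaf — visit 36.
        Visit 7.
      Visit 18.
    Visit 26.
  Visit 30.
Visit 39.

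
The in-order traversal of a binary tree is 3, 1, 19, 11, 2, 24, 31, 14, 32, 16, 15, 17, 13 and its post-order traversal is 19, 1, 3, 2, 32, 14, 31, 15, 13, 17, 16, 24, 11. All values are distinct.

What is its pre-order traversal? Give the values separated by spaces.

11 3 1 19 24 2 16 31 14 32 17 15 13

The last element of post-order is the root; it splits in-order into left and right subtrees.
Root 11: left subtree has 3 nodes {3, 1, 19}, right has 9 {2, 24, 31, 14, 32, 16, 15, 17, 13}.
  Root 3: left subtree has 0 nodes { }, right has 2 {1, 19}.
    Root 1: left subtree has 0 nodes { }, right has 1 {19}.
  Root 24: left subtree has 1 node {2}, right has 7 {31, 14, 32, 16, 15, 17, 13}.
    Root 16: left subtree has 3 nodes {31, 14, 32}, right has 3 {15, 17, 13}.
      Root 31: left subtree has 0 nodes { }, right has 2 {14, 32}.
        Root 14: left subtree has 0 nodes { }, right has 1 {32}.
      Root 17: left subtree has 1 node {15}, right has 1 {13}.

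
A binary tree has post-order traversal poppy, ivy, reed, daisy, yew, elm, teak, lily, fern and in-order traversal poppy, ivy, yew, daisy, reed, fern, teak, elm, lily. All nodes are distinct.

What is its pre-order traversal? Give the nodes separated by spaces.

fern yew ivy poppy daisy reed lily teak elm

The last element of post-order is the root; it splits in-order into left and right subtrees.
Root fern: left subtree has 5 nodes {poppy, ivy, yew, daisy, reed}, right has 3 {teak, elm, lily}.
  Root yew: left subtree has 2 nodes {poppy, ivy}, right has 2 {daisy, reed}.
    Root ivy: left subtree has 1 node {poppy}, right has 0 { }.
    Root daisy: left subtree has 0 nodes { }, right has 1 {reed}.
  Root lily: left subtree has 2 nodes {teak, elm}, right has 0 { }.
    Root teak: left subtree has 0 nodes { }, right has 1 {elm}.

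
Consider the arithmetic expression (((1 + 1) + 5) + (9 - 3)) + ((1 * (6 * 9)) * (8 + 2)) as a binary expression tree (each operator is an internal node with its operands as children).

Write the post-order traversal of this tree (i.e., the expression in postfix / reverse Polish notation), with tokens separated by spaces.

Post-order on an expression tree gives postfix notation: for each operator, emit left operand, right operand, then the operator.

1 1 + 5 + 9 3 - + 1 6 9 * * 8 2 + * +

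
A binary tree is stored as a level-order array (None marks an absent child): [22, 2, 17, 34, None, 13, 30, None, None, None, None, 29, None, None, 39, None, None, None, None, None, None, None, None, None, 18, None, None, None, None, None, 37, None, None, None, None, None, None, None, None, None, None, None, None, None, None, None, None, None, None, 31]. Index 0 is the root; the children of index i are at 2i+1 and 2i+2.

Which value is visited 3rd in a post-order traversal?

31

Post-order visits the left subtree, then the right subtree, then the node.
At 22: go left to 2.
  At 2: go left to 34.
    34 is a leaf — visit 34.
  At 2: no right child.
  Visit 2.
At 22: go right to 17.
  At 17: go left to 13.
    At 13: go left to 29.
      At 29: no left child.
      At 29: go right to 18.
        At 18: go left to 31.
          31 is a leaf — visit 31.
        At 18: no right child.
        Visit 18.
      Visit 29.
    At 13: no right child.
    Visit 13.
  At 17: go right to 30.
    At 30: no left child.
    At 30: go right to 39.
      At 39: no left child.
      At 39: go right to 37.
        37 is a leaf — visit 37.
      Visit 39.
    Visit 30.
  Visit 17.
Visit 22.
Full post-order sequence: 34, 2, 31, 18, 29, 13, 37, 39, 30, 17, 22.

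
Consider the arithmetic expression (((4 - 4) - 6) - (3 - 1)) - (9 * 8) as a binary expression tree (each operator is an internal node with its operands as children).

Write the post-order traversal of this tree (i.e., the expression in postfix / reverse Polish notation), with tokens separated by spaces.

4 4 - 6 - 3 1 - - 9 8 * -

Post-order on an expression tree gives postfix notation: for each operator, emit left operand, right operand, then the operator.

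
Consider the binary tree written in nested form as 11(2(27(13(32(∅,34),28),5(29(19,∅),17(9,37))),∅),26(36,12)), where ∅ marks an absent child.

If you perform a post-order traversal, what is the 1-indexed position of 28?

3

Post-order visits the left subtree, then the right subtree, then the node.
At 11: go left to 2.
  At 2: go left to 27.
    At 27: go left to 13.
      At 13: go left to 32.
        At 32: no left child.
        At 32: go right to 34.
          34 is a leaf — visit 34.
        Visit 32.
      At 13: go right to 28.
        28 is a leaf — visit 28.
      Visit 13.
    At 27: go right to 5.
      At 5: go left to 29.
        At 29: go left to 19.
          19 is a leaf — visit 19.
        At 29: no right child.
        Visit 29.
      At 5: go right to 17.
        At 17: go left to 9.
          9 is a leaf — visit 9.
        At 17: go right to 37.
          37 is a leaf — visit 37.
        Visit 17.
      Visit 5.
    Visit 27.
  At 2: no right child.
  Visit 2.
At 11: go right to 26.
  At 26: go left to 36.
    36 is a leaf — visit 36.
  At 26: go right to 12.
    12 is a leaf — visit 12.
  Visit 26.
Visit 11.
Full post-order sequence: 34, 32, 28, 13, 19, 29, 9, 37, 17, 5, 27, 2, 36, 12, 26, 11.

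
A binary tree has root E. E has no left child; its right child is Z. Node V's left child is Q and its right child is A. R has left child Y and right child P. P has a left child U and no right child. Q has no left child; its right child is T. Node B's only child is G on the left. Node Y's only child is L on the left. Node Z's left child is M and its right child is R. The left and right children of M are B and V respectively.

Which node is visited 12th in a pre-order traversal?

Pre-order visits the node, then its left subtree, then its right subtree.
Visit E.
At E: no left child.
At E: go right to Z.
  Visit Z.
  At Z: go left to M.
    Visit M.
    At M: go left to B.
      Visit B.
      At B: go left to G.
        G is a leaf — visit G.
      At B: no right child.
    At M: go right to V.
      Visit V.
      At V: go left to Q.
        Visit Q.
        At Q: no left child.
        At Q: go right to T.
          T is a leaf — visit T.
      At V: go right to A.
        A is a leaf — visit A.
  At Z: go right to R.
    Visit R.
    At R: go left to Y.
      Visit Y.
      At Y: go left to L.
        L is a leaf — visit L.
      At Y: no right child.
    At R: go right to P.
      Visit P.
      At P: go left to U.
        U is a leaf — visit U.
      At P: no right child.
Full pre-order sequence: E, Z, M, B, G, V, Q, T, A, R, Y, L, P, U.

L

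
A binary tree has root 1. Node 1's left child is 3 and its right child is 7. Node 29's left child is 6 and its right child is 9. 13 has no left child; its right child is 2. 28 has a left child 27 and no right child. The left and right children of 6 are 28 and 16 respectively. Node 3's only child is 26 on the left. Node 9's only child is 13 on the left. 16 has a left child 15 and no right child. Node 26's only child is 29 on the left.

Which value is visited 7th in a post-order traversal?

Post-order visits the left subtree, then the right subtree, then the node.
At 1: go left to 3.
  At 3: go left to 26.
    At 26: go left to 29.
      At 29: go left to 6.
        At 6: go left to 28.
          At 28: go left to 27.
            27 is a leaf — visit 27.
          At 28: no right child.
          Visit 28.
        At 6: go right to 16.
          At 16: go left to 15.
            15 is a leaf — visit 15.
          At 16: no right child.
          Visit 16.
        Visit 6.
      At 29: go right to 9.
        At 9: go left to 13.
          At 13: no left child.
          At 13: go right to 2.
            2 is a leaf — visit 2.
          Visit 13.
        At 9: no right child.
        Visit 9.
      Visit 29.
    At 26: no right child.
    Visit 26.
  At 3: no right child.
  Visit 3.
At 1: go right to 7.
  7 is a leaf — visit 7.
Visit 1.
Full post-order sequence: 27, 28, 15, 16, 6, 2, 13, 9, 29, 26, 3, 7, 1.

13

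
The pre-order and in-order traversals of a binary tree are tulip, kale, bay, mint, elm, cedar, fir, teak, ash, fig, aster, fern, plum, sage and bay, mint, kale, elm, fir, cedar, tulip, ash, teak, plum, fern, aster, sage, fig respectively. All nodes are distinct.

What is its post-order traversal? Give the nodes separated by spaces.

mint bay fir cedar elm kale ash plum fern sage aster fig teak tulip

The first element of pre-order is the root; it splits in-order into left and right subtrees.
Root tulip: left subtree has 6 nodes {bay, mint, kale, elm, fir, cedar}, right has 7 {ash, teak, plum, fern, aster, sage, fig}.
  Root kale: left subtree has 2 nodes {bay, mint}, right has 3 {elm, fir, cedar}.
    Root bay: left subtree has 0 nodes { }, right has 1 {mint}.
    Root elm: left subtree has 0 nodes { }, right has 2 {fir, cedar}.
      Root cedar: left subtree has 1 node {fir}, right has 0 { }.
  Root teak: left subtree has 1 node {ash}, right has 5 {plum, fern, aster, sage, fig}.
    Root fig: left subtree has 4 nodes {plum, fern, aster, sage}, right has 0 { }.
      Root aster: left subtree has 2 nodes {plum, fern}, right has 1 {sage}.
        Root fern: left subtree has 1 node {plum}, right has 0 { }.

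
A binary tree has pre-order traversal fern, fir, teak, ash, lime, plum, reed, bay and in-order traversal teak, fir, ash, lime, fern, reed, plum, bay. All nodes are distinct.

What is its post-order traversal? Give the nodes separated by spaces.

The first element of pre-order is the root; it splits in-order into left and right subtrees.
Root fern: left subtree has 4 nodes {teak, fir, ash, lime}, right has 3 {reed, plum, bay}.
  Root fir: left subtree has 1 node {teak}, right has 2 {ash, lime}.
    Root ash: left subtree has 0 nodes { }, right has 1 {lime}.
  Root plum: left subtree has 1 node {reed}, right has 1 {bay}.

teak lime ash fir reed bay plum fern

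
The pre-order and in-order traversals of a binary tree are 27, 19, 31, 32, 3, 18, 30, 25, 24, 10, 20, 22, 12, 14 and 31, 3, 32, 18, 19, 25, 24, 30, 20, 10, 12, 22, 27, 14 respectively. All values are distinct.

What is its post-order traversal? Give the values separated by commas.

The first element of pre-order is the root; it splits in-order into left and right subtrees.
Root 27: left subtree has 12 nodes {31, 3, 32, 18, 19, 25, 24, 30, 20, 10, 12, 22}, right has 1 {14}.
  Root 19: left subtree has 4 nodes {31, 3, 32, 18}, right has 7 {25, 24, 30, 20, 10, 12, 22}.
    Root 31: left subtree has 0 nodes { }, right has 3 {3, 32, 18}.
      Root 32: left subtree has 1 node {3}, right has 1 {18}.
    Root 30: left subtree has 2 nodes {25, 24}, right has 4 {20, 10, 12, 22}.
      Root 25: left subtree has 0 nodes { }, right has 1 {24}.
      Root 10: left subtree has 1 node {20}, right has 2 {12, 22}.
        Root 22: left subtree has 1 node {12}, right has 0 { }.

3, 18, 32, 31, 24, 25, 20, 12, 22, 10, 30, 19, 14, 27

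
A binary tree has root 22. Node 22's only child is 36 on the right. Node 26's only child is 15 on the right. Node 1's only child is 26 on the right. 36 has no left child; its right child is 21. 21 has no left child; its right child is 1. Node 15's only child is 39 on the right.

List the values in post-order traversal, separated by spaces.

39 15 26 1 21 36 22

Post-order visits the left subtree, then the right subtree, then the node.
At 22: no left child.
At 22: go right to 36.
  At 36: no left child.
  At 36: go right to 21.
    At 21: no left child.
    At 21: go right to 1.
      At 1: no left child.
      At 1: go right to 26.
        At 26: no left child.
        At 26: go right to 15.
          At 15: no left child.
          At 15: go right to 39.
            39 is a leaf — visit 39.
          Visit 15.
        Visit 26.
      Visit 1.
    Visit 21.
  Visit 36.
Visit 22.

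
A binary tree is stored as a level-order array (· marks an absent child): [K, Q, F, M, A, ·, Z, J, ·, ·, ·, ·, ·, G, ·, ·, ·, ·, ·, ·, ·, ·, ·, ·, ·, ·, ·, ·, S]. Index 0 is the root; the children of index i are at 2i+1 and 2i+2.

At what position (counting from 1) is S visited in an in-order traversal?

In-order visits the left subtree, then the node, then the right subtree.
At K: go left to Q.
  At Q: go left to M.
    At M: go left to J.
      J is a leaf — visit J.
    Visit M.
    At M: no right child.
  Visit Q.
  At Q: go right to A.
    A is a leaf — visit A.
Visit K.
At K: go right to F.
  At F: no left child.
  Visit F.
  At F: go right to Z.
    At Z: go left to G.
      At G: no left child.
      Visit G.
      At G: go right to S.
        S is a leaf — visit S.
    Visit Z.
    At Z: no right child.
Full in-order sequence: J, M, Q, A, K, F, G, S, Z.

8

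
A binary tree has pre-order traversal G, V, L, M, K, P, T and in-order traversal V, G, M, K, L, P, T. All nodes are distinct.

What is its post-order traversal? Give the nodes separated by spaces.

V K M T P L G

The first element of pre-order is the root; it splits in-order into left and right subtrees.
Root G: left subtree has 1 node {V}, right has 5 {M, K, L, P, T}.
  Root L: left subtree has 2 nodes {M, K}, right has 2 {P, T}.
    Root M: left subtree has 0 nodes { }, right has 1 {K}.
    Root P: left subtree has 0 nodes { }, right has 1 {T}.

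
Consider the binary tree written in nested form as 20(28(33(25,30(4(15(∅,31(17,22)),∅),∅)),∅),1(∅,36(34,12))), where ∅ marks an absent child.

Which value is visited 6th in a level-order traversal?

25

Level-order visits nodes level by level from the root, left to right within each level.
Level 0: 20
Level 1: 28, 1
Level 2: 33, 36
Level 3: 25, 30, 34, 12
Level 4: 4
Level 5: 15
Level 6: 31
Level 7: 17, 22
Full level-order sequence: 20, 28, 1, 33, 36, 25, 30, 34, 12, 4, 15, 31, 17, 22.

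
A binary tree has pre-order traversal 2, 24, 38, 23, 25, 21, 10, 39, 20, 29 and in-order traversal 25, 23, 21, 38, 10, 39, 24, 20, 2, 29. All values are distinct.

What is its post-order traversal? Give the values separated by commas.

25, 21, 23, 39, 10, 38, 20, 24, 29, 2

The first element of pre-order is the root; it splits in-order into left and right subtrees.
Root 2: left subtree has 8 nodes {25, 23, 21, 38, 10, 39, 24, 20}, right has 1 {29}.
  Root 24: left subtree has 6 nodes {25, 23, 21, 38, 10, 39}, right has 1 {20}.
    Root 38: left subtree has 3 nodes {25, 23, 21}, right has 2 {10, 39}.
      Root 23: left subtree has 1 node {25}, right has 1 {21}.
      Root 10: left subtree has 0 nodes { }, right has 1 {39}.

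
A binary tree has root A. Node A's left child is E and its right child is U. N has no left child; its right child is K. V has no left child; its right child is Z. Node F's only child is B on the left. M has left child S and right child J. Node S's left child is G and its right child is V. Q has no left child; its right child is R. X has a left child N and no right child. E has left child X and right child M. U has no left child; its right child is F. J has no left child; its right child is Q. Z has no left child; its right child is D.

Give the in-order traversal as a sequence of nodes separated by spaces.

N K X E G S V Z D M J Q R A U B F

In-order visits the left subtree, then the node, then the right subtree.
At A: go left to E.
  At E: go left to X.
    At X: go left to N.
      At N: no left child.
      Visit N.
      At N: go right to K.
        K is a leaf — visit K.
    Visit X.
    At X: no right child.
  Visit E.
  At E: go right to M.
    At M: go left to S.
      At S: go left to G.
        G is a leaf — visit G.
      Visit S.
      At S: go right to V.
        At V: no left child.
        Visit V.
        At V: go right to Z.
          At Z: no left child.
          Visit Z.
          At Z: go right to D.
            D is a leaf — visit D.
    Visit M.
    At M: go right to J.
      At J: no left child.
      Visit J.
      At J: go right to Q.
        At Q: no left child.
        Visit Q.
        At Q: go right to R.
          R is a leaf — visit R.
Visit A.
At A: go right to U.
  At U: no left child.
  Visit U.
  At U: go right to F.
    At F: go left to B.
      B is a leaf — visit B.
    Visit F.
    At F: no right child.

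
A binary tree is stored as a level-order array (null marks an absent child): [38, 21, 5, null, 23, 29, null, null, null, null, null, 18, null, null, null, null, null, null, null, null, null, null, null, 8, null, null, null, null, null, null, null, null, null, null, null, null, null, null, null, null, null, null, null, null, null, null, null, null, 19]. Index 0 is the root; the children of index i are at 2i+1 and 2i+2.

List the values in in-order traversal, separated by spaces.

21 23 38 8 19 18 29 5

In-order visits the left subtree, then the node, then the right subtree.
At 38: go left to 21.
  At 21: no left child.
  Visit 21.
  At 21: go right to 23.
    23 is a leaf — visit 23.
Visit 38.
At 38: go right to 5.
  At 5: go left to 29.
    At 29: go left to 18.
      At 18: go left to 8.
        At 8: no left child.
        Visit 8.
        At 8: go right to 19.
          19 is a leaf — visit 19.
      Visit 18.
      At 18: no right child.
    Visit 29.
    At 29: no right child.
  Visit 5.
  At 5: no right child.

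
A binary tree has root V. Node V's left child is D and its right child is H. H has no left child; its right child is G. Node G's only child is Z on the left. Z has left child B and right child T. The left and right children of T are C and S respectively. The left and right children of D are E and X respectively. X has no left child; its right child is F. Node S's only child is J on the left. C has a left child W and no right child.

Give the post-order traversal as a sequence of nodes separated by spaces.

E F X D B W C J S T Z G H V

Post-order visits the left subtree, then the right subtree, then the node.
At V: go left to D.
  At D: go left to E.
    E is a leaf — visit E.
  At D: go right to X.
    At X: no left child.
    At X: go right to F.
      F is a leaf — visit F.
    Visit X.
  Visit D.
At V: go right to H.
  At H: no left child.
  At H: go right to G.
    At G: go left to Z.
      At Z: go left to B.
        B is a leaf — visit B.
      At Z: go right to T.
        At T: go left to C.
          At C: go left to W.
            W is a leaf — visit W.
          At C: no right child.
          Visit C.
        At T: go right to S.
          At S: go left to J.
            J is a leaf — visit J.
          At S: no right child.
          Visit S.
        Visit T.
      Visit Z.
    At G: no right child.
    Visit G.
  Visit H.
Visit V.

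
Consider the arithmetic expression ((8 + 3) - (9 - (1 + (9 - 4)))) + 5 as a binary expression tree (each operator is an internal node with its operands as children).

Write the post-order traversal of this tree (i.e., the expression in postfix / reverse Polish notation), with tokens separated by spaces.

Post-order on an expression tree gives postfix notation: for each operator, emit left operand, right operand, then the operator.

8 3 + 9 1 9 4 - + - - 5 +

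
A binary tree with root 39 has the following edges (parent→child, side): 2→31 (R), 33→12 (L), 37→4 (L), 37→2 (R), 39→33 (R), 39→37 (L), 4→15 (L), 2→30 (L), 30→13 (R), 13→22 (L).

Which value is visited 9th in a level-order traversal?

Level-order visits nodes level by level from the root, left to right within each level.
Level 0: 39
Level 1: 37, 33
Level 2: 4, 2, 12
Level 3: 15, 30, 31
Level 4: 13
Level 5: 22
Full level-order sequence: 39, 37, 33, 4, 2, 12, 15, 30, 31, 13, 22.

31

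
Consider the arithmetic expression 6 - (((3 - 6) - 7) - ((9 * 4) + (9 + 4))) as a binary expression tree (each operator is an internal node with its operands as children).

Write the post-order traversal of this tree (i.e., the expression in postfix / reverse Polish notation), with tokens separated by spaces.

Post-order on an expression tree gives postfix notation: for each operator, emit left operand, right operand, then the operator.

6 3 6 - 7 - 9 4 * 9 4 + + - -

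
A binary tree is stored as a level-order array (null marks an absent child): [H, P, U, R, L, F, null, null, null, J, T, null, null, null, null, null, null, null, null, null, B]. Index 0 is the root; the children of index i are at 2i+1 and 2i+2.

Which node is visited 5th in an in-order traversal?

In-order visits the left subtree, then the node, then the right subtree.
At H: go left to P.
  At P: go left to R.
    R is a leaf — visit R.
  Visit P.
  At P: go right to L.
    At L: go left to J.
      At J: no left child.
      Visit J.
      At J: go right to B.
        B is a leaf — visit B.
    Visit L.
    At L: go right to T.
      T is a leaf — visit T.
Visit H.
At H: go right to U.
  At U: go left to F.
    F is a leaf — visit F.
  Visit U.
  At U: no right child.
Full in-order sequence: R, P, J, B, L, T, H, F, U.

L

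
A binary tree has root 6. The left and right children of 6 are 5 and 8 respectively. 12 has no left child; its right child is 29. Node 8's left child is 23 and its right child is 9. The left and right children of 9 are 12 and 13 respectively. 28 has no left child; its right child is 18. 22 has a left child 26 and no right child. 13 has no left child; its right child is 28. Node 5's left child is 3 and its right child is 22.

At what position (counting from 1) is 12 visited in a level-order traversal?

Level-order visits nodes level by level from the root, left to right within each level.
Level 0: 6
Level 1: 5, 8
Level 2: 3, 22, 23, 9
Level 3: 26, 12, 13
Level 4: 29, 28
Level 5: 18
Full level-order sequence: 6, 5, 8, 3, 22, 23, 9, 26, 12, 13, 29, 28, 18.

9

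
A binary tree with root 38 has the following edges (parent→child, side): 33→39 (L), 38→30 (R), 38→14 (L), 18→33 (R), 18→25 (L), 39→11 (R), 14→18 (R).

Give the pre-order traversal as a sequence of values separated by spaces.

38 14 18 25 33 39 11 30

Pre-order visits the node, then its left subtree, then its right subtree.
Visit 38.
At 38: go left to 14.
  Visit 14.
  At 14: no left child.
  At 14: go right to 18.
    Visit 18.
    At 18: go left to 25.
      25 is a leaf — visit 25.
    At 18: go right to 33.
      Visit 33.
      At 33: go left to 39.
        Visit 39.
        At 39: no left child.
        At 39: go right to 11.
          11 is a leaf — visit 11.
      At 33: no right child.
At 38: go right to 30.
  30 is a leaf — visit 30.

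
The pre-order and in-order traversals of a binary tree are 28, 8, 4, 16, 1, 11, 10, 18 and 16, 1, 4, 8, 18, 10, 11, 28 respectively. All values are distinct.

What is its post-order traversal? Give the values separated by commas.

The first element of pre-order is the root; it splits in-order into left and right subtrees.
Root 28: left subtree has 7 nodes {16, 1, 4, 8, 18, 10, 11}, right has 0 { }.
  Root 8: left subtree has 3 nodes {16, 1, 4}, right has 3 {18, 10, 11}.
    Root 4: left subtree has 2 nodes {16, 1}, right has 0 { }.
      Root 16: left subtree has 0 nodes { }, right has 1 {1}.
    Root 11: left subtree has 2 nodes {18, 10}, right has 0 { }.
      Root 10: left subtree has 1 node {18}, right has 0 { }.

1, 16, 4, 18, 10, 11, 8, 28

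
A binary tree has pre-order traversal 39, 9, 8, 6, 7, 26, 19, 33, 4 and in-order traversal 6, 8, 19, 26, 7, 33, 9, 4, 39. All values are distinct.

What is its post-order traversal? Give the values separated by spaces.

The first element of pre-order is the root; it splits in-order into left and right subtrees.
Root 39: left subtree has 8 nodes {6, 8, 19, 26, 7, 33, 9, 4}, right has 0 { }.
  Root 9: left subtree has 6 nodes {6, 8, 19, 26, 7, 33}, right has 1 {4}.
    Root 8: left subtree has 1 node {6}, right has 4 {19, 26, 7, 33}.
      Root 7: left subtree has 2 nodes {19, 26}, right has 1 {33}.
        Root 26: left subtree has 1 node {19}, right has 0 { }.

6 19 26 33 7 8 4 9 39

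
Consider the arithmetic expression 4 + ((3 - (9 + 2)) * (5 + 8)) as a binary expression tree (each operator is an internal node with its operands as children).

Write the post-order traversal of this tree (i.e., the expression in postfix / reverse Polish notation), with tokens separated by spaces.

4 3 9 2 + - 5 8 + * +

Post-order on an expression tree gives postfix notation: for each operator, emit left operand, right operand, then the operator.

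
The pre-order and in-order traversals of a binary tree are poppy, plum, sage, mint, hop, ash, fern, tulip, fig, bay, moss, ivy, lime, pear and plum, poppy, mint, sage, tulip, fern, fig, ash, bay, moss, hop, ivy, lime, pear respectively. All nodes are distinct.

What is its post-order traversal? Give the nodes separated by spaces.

plum mint tulip fig fern moss bay ash pear lime ivy hop sage poppy

The first element of pre-order is the root; it splits in-order into left and right subtrees.
Root poppy: left subtree has 1 node {plum}, right has 12 {mint, sage, tulip, fern, fig, ash, bay, moss, hop, ivy, lime, pear}.
  Root sage: left subtree has 1 node {mint}, right has 10 {tulip, fern, fig, ash, bay, moss, hop, ivy, lime, pear}.
    Root hop: left subtree has 6 nodes {tulip, fern, fig, ash, bay, moss}, right has 3 {ivy, lime, pear}.
      Root ash: left subtree has 3 nodes {tulip, fern, fig}, right has 2 {bay, moss}.
        Root fern: left subtree has 1 node {tulip}, right has 1 {fig}.
        Root bay: left subtree has 0 nodes { }, right has 1 {moss}.
      Root ivy: left subtree has 0 nodes { }, right has 2 {lime, pear}.
        Root lime: left subtree has 0 nodes { }, right has 1 {pear}.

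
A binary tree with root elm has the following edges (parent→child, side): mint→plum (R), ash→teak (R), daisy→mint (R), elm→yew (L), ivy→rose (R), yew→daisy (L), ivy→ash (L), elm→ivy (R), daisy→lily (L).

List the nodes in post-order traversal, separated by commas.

Post-order visits the left subtree, then the right subtree, then the node.
At elm: go left to yew.
  At yew: go left to daisy.
    At daisy: go left to lily.
      lily is a leaf — visit lily.
    At daisy: go right to mint.
      At mint: no left child.
      At mint: go right to plum.
        plum is a leaf — visit plum.
      Visit mint.
    Visit daisy.
  At yew: no right child.
  Visit yew.
At elm: go right to ivy.
  At ivy: go left to ash.
    At ash: no left child.
    At ash: go right to teak.
      teak is a leaf — visit teak.
    Visit ash.
  At ivy: go right to rose.
    rose is a leaf — visit rose.
  Visit ivy.
Visit elm.

lily, plum, mint, daisy, yew, teak, ash, rose, ivy, elm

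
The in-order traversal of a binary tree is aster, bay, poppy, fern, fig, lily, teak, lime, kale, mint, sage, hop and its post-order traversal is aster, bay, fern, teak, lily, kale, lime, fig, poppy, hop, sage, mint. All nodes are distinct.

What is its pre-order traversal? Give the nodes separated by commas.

The last element of post-order is the root; it splits in-order into left and right subtrees.
Root mint: left subtree has 9 nodes {aster, bay, poppy, fern, fig, lily, teak, lime, kale}, right has 2 {sage, hop}.
  Root poppy: left subtree has 2 nodes {aster, bay}, right has 6 {fern, fig, lily, teak, lime, kale}.
    Root bay: left subtree has 1 node {aster}, right has 0 { }.
    Root fig: left subtree has 1 node {fern}, right has 4 {lily, teak, lime, kale}.
      Root lime: left subtree has 2 nodes {lily, teak}, right has 1 {kale}.
        Root lily: left subtree has 0 nodes { }, right has 1 {teak}.
  Root sage: left subtree has 0 nodes { }, right has 1 {hop}.

mint, poppy, bay, aster, fig, fern, lime, lily, teak, kale, sage, hop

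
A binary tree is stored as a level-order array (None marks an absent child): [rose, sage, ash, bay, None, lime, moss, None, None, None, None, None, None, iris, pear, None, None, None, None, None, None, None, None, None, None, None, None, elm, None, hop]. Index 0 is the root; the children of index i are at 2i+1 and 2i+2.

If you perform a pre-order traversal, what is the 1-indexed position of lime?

5

Pre-order visits the node, then its left subtree, then its right subtree.
Visit rose.
At rose: go left to sage.
  Visit sage.
  At sage: go left to bay.
    bay is a leaf — visit bay.
  At sage: no right child.
At rose: go right to ash.
  Visit ash.
  At ash: go left to lime.
    lime is a leaf — visit lime.
  At ash: go right to moss.
    Visit moss.
    At moss: go left to iris.
      Visit iris.
      At iris: go left to elm.
        elm is a leaf — visit elm.
      At iris: no right child.
    At moss: go right to pear.
      Visit pear.
      At pear: go left to hop.
        hop is a leaf — visit hop.
      At pear: no right child.
Full pre-order sequence: rose, sage, bay, ash, lime, moss, iris, elm, pear, hop.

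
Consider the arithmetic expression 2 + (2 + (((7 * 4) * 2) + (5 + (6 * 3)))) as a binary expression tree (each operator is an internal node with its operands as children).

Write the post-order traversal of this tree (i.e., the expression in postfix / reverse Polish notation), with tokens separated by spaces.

Post-order on an expression tree gives postfix notation: for each operator, emit left operand, right operand, then the operator.

2 2 7 4 * 2 * 5 6 3 * + + + +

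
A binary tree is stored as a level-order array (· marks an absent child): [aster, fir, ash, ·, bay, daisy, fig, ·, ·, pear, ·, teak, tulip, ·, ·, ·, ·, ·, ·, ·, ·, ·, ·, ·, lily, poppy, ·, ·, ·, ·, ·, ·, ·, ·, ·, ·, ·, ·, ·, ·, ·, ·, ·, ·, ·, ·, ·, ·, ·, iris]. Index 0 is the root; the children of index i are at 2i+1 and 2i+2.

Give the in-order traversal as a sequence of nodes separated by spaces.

fir pear bay aster teak iris lily daisy poppy tulip ash fig

In-order visits the left subtree, then the node, then the right subtree.
At aster: go left to fir.
  At fir: no left child.
  Visit fir.
  At fir: go right to bay.
    At bay: go left to pear.
      pear is a leaf — visit pear.
    Visit bay.
    At bay: no right child.
Visit aster.
At aster: go right to ash.
  At ash: go left to daisy.
    At daisy: go left to teak.
      At teak: no left child.
      Visit teak.
      At teak: go right to lily.
        At lily: go left to iris.
          iris is a leaf — visit iris.
        Visit lily.
        At lily: no right child.
    Visit daisy.
    At daisy: go right to tulip.
      At tulip: go left to poppy.
        poppy is a leaf — visit poppy.
      Visit tulip.
      At tulip: no right child.
  Visit ash.
  At ash: go right to fig.
    fig is a leaf — visit fig.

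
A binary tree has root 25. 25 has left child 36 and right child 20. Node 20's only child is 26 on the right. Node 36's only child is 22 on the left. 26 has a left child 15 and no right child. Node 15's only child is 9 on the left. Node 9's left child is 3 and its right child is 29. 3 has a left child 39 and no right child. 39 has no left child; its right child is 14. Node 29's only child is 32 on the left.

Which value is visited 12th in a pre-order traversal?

32

Pre-order visits the node, then its left subtree, then its right subtree.
Visit 25.
At 25: go left to 36.
  Visit 36.
  At 36: go left to 22.
    22 is a leaf — visit 22.
  At 36: no right child.
At 25: go right to 20.
  Visit 20.
  At 20: no left child.
  At 20: go right to 26.
    Visit 26.
    At 26: go left to 15.
      Visit 15.
      At 15: go left to 9.
        Visit 9.
        At 9: go left to 3.
          Visit 3.
          At 3: go left to 39.
            Visit 39.
            At 39: no left child.
            At 39: go right to 14.
              14 is a leaf — visit 14.
          At 3: no right child.
        At 9: go right to 29.
          Visit 29.
          At 29: go left to 32.
            32 is a leaf — visit 32.
          At 29: no right child.
      At 15: no right child.
    At 26: no right child.
Full pre-order sequence: 25, 36, 22, 20, 26, 15, 9, 3, 39, 14, 29, 32.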